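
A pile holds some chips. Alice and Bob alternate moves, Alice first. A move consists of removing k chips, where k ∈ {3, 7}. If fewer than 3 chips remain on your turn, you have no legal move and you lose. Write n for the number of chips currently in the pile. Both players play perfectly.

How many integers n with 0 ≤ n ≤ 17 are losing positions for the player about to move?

Build the W/L table. Terminal = L. A non-terminal position is W if it has a move to some L; otherwise it is L.
n=0: no move → L
n=1: no move → L
n=2: no move → L
n=3: W (go to 0, an L position)
n=4: W (go to 1, an L position)
n=5: W (go to 2, an L position)
n=6: L (sole option 3(W) is W)
n=7: W (go to 0, an L position)
n=8: W (go to 1, an L position)
n=9: W (go to 6, an L position)
n=10: L (options 7(W), 3(W) are all W)
n=11: L (options 8(W), 4(W) are all W)
n=12: L (options 9(W), 5(W) are all W)
n=13: W (go to 10, an L position)
n=14: W (go to 11, an L position)
n=15: W (go to 12, an L position)
n=16: L (options 13(W), 9(W) are all W)
n=17: W (go to 10, an L position)
L entries with 0 ≤ n ≤ 17: n = 0, 1, 2, 6, 10, 11, 12, 16; that makes 8.

8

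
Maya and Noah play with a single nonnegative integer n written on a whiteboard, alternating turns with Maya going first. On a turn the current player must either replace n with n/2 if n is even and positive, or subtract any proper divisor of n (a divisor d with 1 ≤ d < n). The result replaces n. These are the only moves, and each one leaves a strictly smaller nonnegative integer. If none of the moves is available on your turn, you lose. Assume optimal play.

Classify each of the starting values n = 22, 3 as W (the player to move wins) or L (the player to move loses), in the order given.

22: W, 3: L

Build the W/L table. Terminal = L. A non-terminal position is W if it has a move to some L; otherwise it is L.
n=0: no move → L
n=1: no move → L
n=2: reaches L-position 1 → W
n=3: only reaches 2(W), which is W → L
n=4: reaches L-position 3 → W
n=5: only reaches 4(W), which is W → L
n=6: reaches L-position 3 → W
n=7: only reaches 6(W), which is W → L
n=8: reaches L-position 7 → W
n=9: only reaches 6(W), 8(W), all W → L
n=10: reaches L-position 5 → W
n=11: only reaches 10(W), which is W → L
n=12: reaches L-position 9 → W
n=13: only reaches 12(W), which is W → L
n=14: reaches L-position 7 → W
n=15: only reaches 10(W), 12(W), 14(W), all W → L
n=16: reaches L-position 15 → W
n=17: only reaches 16(W), which is W → L
n=18: reaches L-position 9 → W
n=19: only reaches 18(W), which is W → L
n=20: reaches L-position 15 → W
n=21: only reaches 14(W), 18(W), 20(W), all W → L
n=22: reaches L-position 11 → W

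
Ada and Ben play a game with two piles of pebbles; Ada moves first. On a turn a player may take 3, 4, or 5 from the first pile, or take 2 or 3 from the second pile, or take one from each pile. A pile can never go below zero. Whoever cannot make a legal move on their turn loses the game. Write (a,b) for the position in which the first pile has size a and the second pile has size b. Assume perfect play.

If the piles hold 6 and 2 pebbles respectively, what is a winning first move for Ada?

Use the standard recursion: the mover loses at a terminal position; elsewhere, the mover wins exactly when some move hands the opponent an L position.
No move ever increases a pile, so every position that can arise here has a ≤ 6 and b ≤ 2; it is enough to label the cells with 0 ≤ a ≤ 6 and 0 ≤ b ≤ 2.
Every move lowers a or b (never raises either), so fill the grid row by row in increasing a, and left to right within a row: each cell's successors are then already labelled.
      b=0  b=1  b=2
a=0:    L    L    W
a=1:    L    W    W
a=2:    L    W    W
a=3:    W    W    L
a=4:    W    W    L
a=5:    W    W    L
a=6:    W    L    W
Cells with no legal move (terminal, hence L): (0,0), (0,1), (1,0), (2,0).
The remaining L cells, each justified by listing all of its moves:
(3,2): L (options (0,2)(W), (3,0)(W), (2,1)(W) are all W)
(4,2): L (options (1,2)(W), (0,2)(W), (4,0)(W), (3,1)(W) are all W)
(5,2): L (options (2,2)(W), (1,2)(W), (0,2)(W), (5,0)(W), (4,1)(W) are all W)
(6,1): L (options (3,1)(W), (2,1)(W), (1,1)(W), (5,0)(W) are all W)
Every other cell has at least one move into one of the L cells above, so it is W.
From (6,2), the L positions reachable in one move are: (3,2).

Move to (3,2).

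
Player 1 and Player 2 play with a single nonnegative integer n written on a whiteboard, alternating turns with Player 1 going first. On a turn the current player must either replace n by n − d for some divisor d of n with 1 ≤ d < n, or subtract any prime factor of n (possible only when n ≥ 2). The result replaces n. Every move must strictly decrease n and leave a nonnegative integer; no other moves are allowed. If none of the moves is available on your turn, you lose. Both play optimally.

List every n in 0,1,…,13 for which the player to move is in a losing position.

Build the W/L table. Terminal = L. A non-terminal position is W if it has a move to some L; otherwise it is L.
n=0: no move → L
n=1: no move → L
n=2: reaches L-position 0 → W
n=3: reaches L-position 0 → W
n=4: only reaches 2(W), 3(W), all W → L
n=5: reaches L-position 0 → W
n=6: reaches L-position 4 → W
n=7: reaches L-position 0 → W
n=8: reaches L-position 4 → W
n=9: only reaches 6(W), 8(W), all W → L
n=10: reaches L-position 9 → W
n=11: reaches L-position 0 → W
n=12: reaches L-position 9 → W
n=13: reaches L-position 0 → W
The losing starting values of n are exactly the entries labelled L in this table (4 of them).

0, 1, 4, 9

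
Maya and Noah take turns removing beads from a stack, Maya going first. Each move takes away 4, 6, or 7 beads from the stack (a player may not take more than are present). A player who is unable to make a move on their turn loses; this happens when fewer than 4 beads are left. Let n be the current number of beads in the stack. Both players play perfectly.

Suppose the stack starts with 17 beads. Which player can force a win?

Maya wins.

Compute win/loss labels from the base case upward. A position with no move is L. Any other position is W if it can reach an L in one move, else L.
n=0: no move → L
n=1: no move → L
n=2: no move → L
n=3: no move → L
n=4: can move to 0, which is L ⇒ W
n=5: can move to 1, which is L ⇒ W
n=6: can move to 2, which is L ⇒ W
n=7: can move to 3, which is L ⇒ W
n=8: can move to 2, which is L ⇒ W
n=9: can move to 3, which is L ⇒ W
n=10: can move to 3, which is L ⇒ W
n=11: moves to 7(W), 5(W), 4(W); every one is W ⇒ L
n=12: moves to 8(W), 6(W), 5(W); every one is W ⇒ L
n=13: moves to 9(W), 7(W), 6(W); every one is W ⇒ L
n=14: moves to 10(W), 8(W), 7(W); every one is W ⇒ L
n=15: can move to 11, which is L ⇒ W
n=16: can move to 12, which is L ⇒ W
n=17: can move to 13, which is L ⇒ W
From 17 Maya can remove 4, leaving 13, reaching an L position.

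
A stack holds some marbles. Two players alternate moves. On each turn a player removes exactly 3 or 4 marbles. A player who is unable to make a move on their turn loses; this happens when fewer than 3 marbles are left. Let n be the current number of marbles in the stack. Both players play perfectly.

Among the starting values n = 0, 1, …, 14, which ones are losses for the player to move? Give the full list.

0, 1, 2, 7, 8, 9, 14

Positions with no move are L. A position that does have a move is losing for the player to move precisely when every available move leads to a winning position for the opponent. Fill in the labels:
n=0: no move → L
n=1: no move → L
n=2: no move → L
n=3: reaches L-position 0 → W
n=4: reaches L-position 1 → W
n=5: reaches L-position 2 → W
n=6: reaches L-position 2 → W
n=7: only reaches 4(W), 3(W), all W → L
n=8: only reaches 5(W), 4(W), all W → L
n=9: only reaches 6(W), 5(W), all W → L
n=10: reaches L-position 7 → W
n=11: reaches L-position 8 → W
n=12: reaches L-position 9 → W
n=13: reaches L-position 9 → W
n=14: only reaches 11(W), 10(W), all W → L
Reading off the rows marked L gives the requested list; there are 7 such values of n.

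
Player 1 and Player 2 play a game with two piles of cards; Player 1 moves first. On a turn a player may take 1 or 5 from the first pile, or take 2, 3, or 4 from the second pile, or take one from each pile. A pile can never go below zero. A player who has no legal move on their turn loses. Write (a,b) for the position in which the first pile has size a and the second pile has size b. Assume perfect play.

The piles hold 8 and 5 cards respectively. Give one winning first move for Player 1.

Positions with no move are L. A position that does have a move is losing for the player to move precisely when every available move leads to a winning position for the opponent. Fill in the labels:
No move ever increases a pile, so every position that can arise here has a ≤ 8 and b ≤ 5; it is enough to label the cells with 0 ≤ a ≤ 8 and 0 ≤ b ≤ 5.
Every move lowers a or b (never raises either), so fill the grid row by row in increasing a, and left to right within a row: each cell's successors are then already labelled.
      b=0  b=1  b=2  b=3  b=4  b=5
a=0:    L    L    W    W    W    W
a=1:    W    W    W    L    L    W
a=2:    L    L    W    W    W    W
a=3:    W    W    W    L    L    W
a=4:    L    L    W    W    W    W
a=5:    W    W    W    L    L    W
a=6:    L    L    W    W    W    W
a=7:    W    W    W    L    L    W
a=8:    L    L    W    W    W    W
Cells with no legal move (terminal, hence L): (0,0), (0,1).
The remaining L cells, each justified by listing all of its moves:
(1,3): →(0,3)(W), (1,1)(W), (1,0)(W), (0,2)(W) — all W, so L
(1,4): →(0,4)(W), (1,2)(W), (1,1)(W), (1,0)(W), (0,3)(W) — all W, so L
(2,0): →(1,0)(W) only, which is W, so L
(2,1): →(1,1)(W), (1,0)(W) — all W, so L
(3,3): →(2,3)(W), (3,1)(W), (3,0)(W), (2,2)(W) — all W, so L
(3,4): →(2,4)(W), (3,2)(W), (3,1)(W), (3,0)(W), (2,3)(W) — all W, so L
(4,0): →(3,0)(W) only, which is W, so L
(4,1): →(3,1)(W), (3,0)(W) — all W, so L
(5,3): →(4,3)(W), (0,3)(W), (5,1)(W), (5,0)(W), (4,2)(W) — all W, so L
(5,4): →(4,4)(W), (0,4)(W), (5,2)(W), (5,1)(W), (5,0)(W), (4,3)(W) — all W, so L
(6,0): →(5,0)(W), (1,0)(W) — all W, so L
(6,1): →(5,1)(W), (1,1)(W), (5,0)(W) — all W, so L
(7,3): →(6,3)(W), (2,3)(W), (7,1)(W), (7,0)(W), (6,2)(W) — all W, so L
(7,4): →(6,4)(W), (2,4)(W), (7,2)(W), (7,1)(W), (7,0)(W), (6,3)(W) — all W, so L
(8,0): →(7,0)(W), (3,0)(W) — all W, so L
(8,1): →(7,1)(W), (3,1)(W), (7,0)(W) — all W, so L
Every other cell has at least one move into one of the L cells above, so it is W.
From (8,5), the L positions reachable in one move are: (8,1), (7,4). Any move reaching one of these is winning.

Move to (8,1).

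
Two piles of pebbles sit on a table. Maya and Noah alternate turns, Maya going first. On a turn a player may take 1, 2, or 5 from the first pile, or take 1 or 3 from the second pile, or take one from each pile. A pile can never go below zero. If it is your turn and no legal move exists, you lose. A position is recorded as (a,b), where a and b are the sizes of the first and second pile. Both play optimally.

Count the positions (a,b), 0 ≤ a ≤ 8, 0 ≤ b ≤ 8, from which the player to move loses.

Label each position W (a win for the player to move) or L (a loss). A position with no legal move is L; any other position is W exactly when some move reaches an L, and L when every move reaches a W.
Every move lowers a or b (never raises either), so fill the grid row by row in increasing a, and left to right within a row: each cell's successors are then already labelled.
      b=0  b=1  b=2  b=3  b=4  b=5  b=6  b=7  b=8
a=0:    L    W    L    W    L    W    L    W    L
a=1:    W    W    W    W    W    W    W    W    W
a=2:    W    L    W    L    W    L    W    L    W
a=3:    L    W    W    W    W    W    W    W    W
a=4:    W    W    L    W    L    W    L    W    L
a=5:    W    L    W    W    W    W    W    W    W
a=6:    L    W    W    W    W    L    W    L    W
a=7:    W    W    L    W    L    W    W    W    W
a=8:    W    L    W    W    W    W    L    W    L
Cells with no legal move (terminal, hence L): (0,0).
The remaining L cells, each justified by listing all of its moves:
(0,2): the only move is to (0,1)(W), a W ⇒ L
(0,4): moves to (0,3)(W), (0,1)(W); every one is W ⇒ L
(0,6): moves to (0,5)(W), (0,3)(W); every one is W ⇒ L
(0,8): moves to (0,7)(W), (0,5)(W); every one is W ⇒ L
(2,1): moves to (1,1)(W), (0,1)(W), (2,0)(W), (1,0)(W); every one is W ⇒ L
(2,3): moves to (1,3)(W), (0,3)(W), (2,2)(W), (2,0)(W), (1,2)(W); every one is W ⇒ L
(2,5): moves to (1,5)(W), (0,5)(W), (2,4)(W), (2,2)(W), (1,4)(W); every one is W ⇒ L
(2,7): moves to (1,7)(W), (0,7)(W), (2,6)(W), (2,4)(W), (1,6)(W); every one is W ⇒ L
(3,0): moves to (2,0)(W), (1,0)(W); every one is W ⇒ L
(4,2): moves to (3,2)(W), (2,2)(W), (4,1)(W), (3,1)(W); every one is W ⇒ L
(4,4): moves to (3,4)(W), (2,4)(W), (4,3)(W), (4,1)(W), (3,3)(W); every one is W ⇒ L
(4,6): moves to (3,6)(W), (2,6)(W), (4,5)(W), (4,3)(W), (3,5)(W); every one is W ⇒ L
(4,8): moves to (3,8)(W), (2,8)(W), (4,7)(W), (4,5)(W), (3,7)(W); every one is W ⇒ L
(5,1): moves to (4,1)(W), (3,1)(W), (0,1)(W), (5,0)(W), (4,0)(W); every one is W ⇒ L
(6,0): moves to (5,0)(W), (4,0)(W), (1,0)(W); every one is W ⇒ L
(6,5): moves to (5,5)(W), (4,5)(W), (1,5)(W), (6,4)(W), (6,2)(W), (5,4)(W); every one is W ⇒ L
(6,7): moves to (5,7)(W), (4,7)(W), (1,7)(W), (6,6)(W), (6,4)(W), (5,6)(W); every one is W ⇒ L
(7,2): moves to (6,2)(W), (5,2)(W), (2,2)(W), (7,1)(W), (6,1)(W); every one is W ⇒ L
(7,4): moves to (6,4)(W), (5,4)(W), (2,4)(W), (7,3)(W), (7,1)(W), (6,3)(W); every one is W ⇒ L
(8,1): moves to (7,1)(W), (6,1)(W), (3,1)(W), (8,0)(W), (7,0)(W); every one is W ⇒ L
(8,6): moves to (7,6)(W), (6,6)(W), (3,6)(W), (8,5)(W), (8,3)(W), (7,5)(W); every one is W ⇒ L
(8,8): moves to (7,8)(W), (6,8)(W), (3,8)(W), (8,7)(W), (8,5)(W), (7,7)(W); every one is W ⇒ L
Every other cell has at least one move into one of the L cells above, so it is W.
L cells per row: a=0: 5, a=1: 0, a=2: 4, a=3: 1, a=4: 4, a=5: 1, a=6: 3, a=7: 2, a=8: 3; total 23.

23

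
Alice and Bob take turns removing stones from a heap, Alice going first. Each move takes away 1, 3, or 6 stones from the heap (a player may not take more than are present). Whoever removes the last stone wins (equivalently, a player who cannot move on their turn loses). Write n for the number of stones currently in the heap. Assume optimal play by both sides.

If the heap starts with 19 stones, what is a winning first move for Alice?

Remove 1, leaving 18.

Build the W/L table. Terminal = L. A non-terminal position is W if it has a move to some L; otherwise it is L.
n=0: no move → L
n=1: W (go to 0, an L position)
n=2: L (sole option 1(W) is W)
n=3: W (go to 2, an L position)
n=4: L (options 3(W), 1(W) are all W)
n=5: W (go to 4, an L position)
n=6: W (go to 0, an L position)
n=7: W (go to 4, an L position)
n=8: W (go to 2, an L position)
n=9: L (options 8(W), 6(W), 3(W) are all W)
n=10: W (go to 9, an L position)
n=11: L (options 10(W), 8(W), 5(W) are all W)
n=12: W (go to 11, an L position)
n=13: L (options 12(W), 10(W), 7(W) are all W)
n=14: W (go to 13, an L position)
n=15: W (go to 9, an L position)
n=16: W (go to 13, an L position)
n=17: W (go to 11, an L position)
n=18: L (options 17(W), 15(W), 12(W) are all W)
n=19: W (go to 18, an L position)
From 19, the L positions reachable in one move are: 18, 13. Any move reaching one of these is winning.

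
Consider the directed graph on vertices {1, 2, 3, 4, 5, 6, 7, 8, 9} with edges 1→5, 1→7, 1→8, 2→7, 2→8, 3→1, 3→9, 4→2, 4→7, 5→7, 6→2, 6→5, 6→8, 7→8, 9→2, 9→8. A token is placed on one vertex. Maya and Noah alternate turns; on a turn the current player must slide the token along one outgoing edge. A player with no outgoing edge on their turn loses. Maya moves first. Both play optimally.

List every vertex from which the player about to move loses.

Work bottom-up. With no move the player to move loses. Otherwise the position is W if at least one move leads to an L position for the opponent, and L if every move leads to a W.
Every edge goes from a vertex to one that appears earlier in the order 8, 7, 2, 5, 1, 9, 3, 6, 4, so processing vertices in that order labels each vertex after all of its successors.
8: no outgoing edge → L
7: can move to 8, which is L ⇒ W
2: can move to 8, which is L ⇒ W
5: the only move is to 7(W), a W ⇒ L
1: can move to 5, which is L ⇒ W
9: can move to 8, which is L ⇒ W
3: moves to 9(W), 1(W); every one is W ⇒ L
6: can move to 5, which is L ⇒ W
4: moves to 2(W), 7(W); every one is W ⇒ L
The losing starting vertices are exactly the entries labelled L in this table (4 of them).

3, 4, 5, 8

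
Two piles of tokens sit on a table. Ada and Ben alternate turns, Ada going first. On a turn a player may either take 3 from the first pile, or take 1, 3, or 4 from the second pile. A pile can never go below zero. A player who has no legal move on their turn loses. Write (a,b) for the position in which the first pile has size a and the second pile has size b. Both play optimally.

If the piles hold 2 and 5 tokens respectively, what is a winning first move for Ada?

Label each position W (a win for the player to move) or L (a loss). A position with no legal move is L; any other position is W exactly when some move reaches an L, and L when every move reaches a W.
No move ever increases a pile, so every position that can arise here has a ≤ 2 and b ≤ 5; it is enough to label the cells with 0 ≤ a ≤ 2 and 0 ≤ b ≤ 5.
Every move lowers a or b (never raises either), so fill the grid row by row in increasing a, and left to right within a row: each cell's successors are then already labelled.
      b=0  b=1  b=2  b=3  b=4  b=5
a=0:    L    W    L    W    W    W
a=1:    L    W    L    W    W    W
a=2:    L    W    L    W    W    W
Cells with no legal move (terminal, hence L): (0,0), (1,0), (2,0).
The remaining L cells, each justified by listing all of its moves:
(0,2): →(0,1)(W) only, which is W, so L
(1,2): →(1,1)(W) only, which is W, so L
(2,2): →(2,1)(W) only, which is W, so L
Every other cell has at least one move into one of the L cells above, so it is W.
From (2,5), the L positions reachable in one move are: (2,2).

Move to (2,2).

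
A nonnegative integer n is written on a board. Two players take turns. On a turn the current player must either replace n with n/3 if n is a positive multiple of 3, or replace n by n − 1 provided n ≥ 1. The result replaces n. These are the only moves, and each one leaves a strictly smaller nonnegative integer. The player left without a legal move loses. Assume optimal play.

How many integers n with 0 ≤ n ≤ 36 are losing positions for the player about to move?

Work bottom-up. With no move the player to move loses. Otherwise the position is W if at least one move leads to an L position for the opponent, and L if every move leads to a W.
n=0: no move → L
n=1: W (go to 0, an L position)
n=2: L (sole option 1(W) is W)
n=3: W (go to 2, an L position)
n=4: L (sole option 3(W) is W)
n=5: W (go to 4, an L position)
n=6: W (go to 2, an L position)
n=7: L (sole option 6(W) is W)
n=8: W (go to 7, an L position)
n=9: L (options 3(W), 8(W) are all W)
n=10: W (go to 9, an L position)
n=11: L (sole option 10(W) is W)
n=12: W (go to 4, an L position)
n=13: L (sole option 12(W) is W)
n=14: W (go to 13, an L position)
n=15: L (options 5(W), 14(W) are all W)
n=16: W (go to 15, an L position)
n=17: L (sole option 16(W) is W)
n=18: W (go to 17, an L position)
n=19: L (sole option 18(W) is W)
n=20: W (go to 19, an L position)
n=21: W (go to 7, an L position)
n=22: L (sole option 21(W) is W)
n=23: W (go to 22, an L position)
n=24: L (options 8(W), 23(W) are all W)
n=25: W (go to 24, an L position)
n=26: L (sole option 25(W) is W)
n=27: W (go to 9, an L position)
n=28: L (sole option 27(W) is W)
n=29: W (go to 28, an L position)
n=30: L (options 10(W), 29(W) are all W)
n=31: W (go to 30, an L position)
n=32: L (sole option 31(W) is W)
n=33: W (go to 11, an L position)
n=34: L (sole option 33(W) is W)
n=35: W (go to 34, an L position)
n=36: L (options 12(W), 35(W) are all W)
L entries with 0 ≤ n ≤ 36: n = 0, 2, 4, 7, 9, 11, 13, 15, 17, 19, 22, 24, 26, 28, 30, 32, 34, 36; that makes 18.

18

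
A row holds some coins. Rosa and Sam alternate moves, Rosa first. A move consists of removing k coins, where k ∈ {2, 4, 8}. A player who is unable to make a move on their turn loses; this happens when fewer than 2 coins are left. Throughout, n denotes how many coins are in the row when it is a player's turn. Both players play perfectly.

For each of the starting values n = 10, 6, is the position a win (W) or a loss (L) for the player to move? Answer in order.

10: W, 6: L

Positions with no move are L. A position that does have a move is losing for the player to move precisely when every available move leads to a winning position for the opponent. Fill in the labels:
n=0: no move → L
n=1: no move → L
n=2: can move to 0, which is L ⇒ W
n=3: can move to 1, which is L ⇒ W
n=4: can move to 0, which is L ⇒ W
n=5: can move to 1, which is L ⇒ W
n=6: moves to 4(W), 2(W); every one is W ⇒ L
n=7: moves to 5(W), 3(W); every one is W ⇒ L
n=8: can move to 6, which is L ⇒ W
n=9: can move to 7, which is L ⇒ W
n=10: can move to 6, which is L ⇒ W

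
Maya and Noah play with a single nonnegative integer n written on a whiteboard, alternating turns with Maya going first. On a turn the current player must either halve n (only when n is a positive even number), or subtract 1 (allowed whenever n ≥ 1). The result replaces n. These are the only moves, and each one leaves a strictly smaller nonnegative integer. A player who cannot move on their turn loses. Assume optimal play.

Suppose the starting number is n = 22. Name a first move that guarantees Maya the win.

Work bottom-up. With no move the player to move loses. Otherwise the position is W if at least one move leads to an L position for the opponent, and L if every move leads to a W.
n=0: no move → L
n=1: can move to 0, which is L ⇒ W
n=2: the only move is to 1(W), a W ⇒ L
n=3: can move to 2, which is L ⇒ W
n=4: can move to 2, which is L ⇒ W
n=5: the only move is to 4(W), a W ⇒ L
n=6: can move to 5, which is L ⇒ W
n=7: the only move is to 6(W), a W ⇒ L
n=8: can move to 7, which is L ⇒ W
n=9: the only move is to 8(W), a W ⇒ L
n=10: can move to 5, which is L ⇒ W
n=11: the only move is to 10(W), a W ⇒ L
n=12: can move to 11, which is L ⇒ W
n=13: the only move is to 12(W), a W ⇒ L
n=14: can move to 7, which is L ⇒ W
n=15: the only move is to 14(W), a W ⇒ L
n=16: can move to 15, which is L ⇒ W
n=17: the only move is to 16(W), a W ⇒ L
n=18: can move to 9, which is L ⇒ W
n=19: the only move is to 18(W), a W ⇒ L
n=20: can move to 19, which is L ⇒ W
n=21: the only move is to 20(W), a W ⇒ L
n=22: can move to 11, which is L ⇒ W
From 22, the L positions reachable in one move are: 11, 21. Any move reaching one of these is winning.

Move to 11.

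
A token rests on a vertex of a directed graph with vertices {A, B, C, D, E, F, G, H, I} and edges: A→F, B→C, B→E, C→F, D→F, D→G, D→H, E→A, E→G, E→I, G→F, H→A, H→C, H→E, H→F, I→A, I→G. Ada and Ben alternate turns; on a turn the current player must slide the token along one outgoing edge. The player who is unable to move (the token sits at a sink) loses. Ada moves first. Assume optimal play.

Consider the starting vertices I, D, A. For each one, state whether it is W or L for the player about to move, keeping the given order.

Label each position W (a win for the player to move) or L (a loss). A position with no legal move is L; any other position is W exactly when some move reaches an L, and L when every move reaches a W.
Every edge goes from a vertex to one that appears earlier in the order F, A, G, I, C, E, H, B, D, so processing vertices in that order labels each vertex after all of its successors.
F: no outgoing edge → L
A: W (go to F, an L position)
G: W (go to F, an L position)
I: L (options G(W), A(W) are all W)
C: W (go to F, an L position)
E: W (go to I, an L position)
H: W (go to F, an L position)
B: L (options E(W), C(W) are all W)
D: W (go to F, an L position)

I: L, D: W, A: W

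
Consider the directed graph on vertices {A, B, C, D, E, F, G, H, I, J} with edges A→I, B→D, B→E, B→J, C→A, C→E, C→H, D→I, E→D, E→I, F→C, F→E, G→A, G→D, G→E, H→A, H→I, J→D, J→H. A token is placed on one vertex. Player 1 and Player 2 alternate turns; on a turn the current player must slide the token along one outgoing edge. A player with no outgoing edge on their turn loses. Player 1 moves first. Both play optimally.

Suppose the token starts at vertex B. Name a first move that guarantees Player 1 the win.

Move to J.

Work bottom-up. With no move the player to move loses. Otherwise the position is W if at least one move leads to an L position for the opponent, and L if every move leads to a W.
Every edge goes from a vertex to one that appears earlier in the order I, A, D, H, E, G, J, C, F, B, so processing vertices in that order labels each vertex after all of its successors.
I: no outgoing edge → L
A: W (go to I, an L position)
D: W (go to I, an L position)
H: W (go to I, an L position)
E: W (go to I, an L position)
G: L (options E(W), D(W), A(W) are all W)
J: L (options H(W), D(W) are all W)
C: L (options E(W), H(W), A(W) are all W)
F: W (go to C, an L position)
B: W (go to J, an L position)
From B, the L positions reachable in one move are: J.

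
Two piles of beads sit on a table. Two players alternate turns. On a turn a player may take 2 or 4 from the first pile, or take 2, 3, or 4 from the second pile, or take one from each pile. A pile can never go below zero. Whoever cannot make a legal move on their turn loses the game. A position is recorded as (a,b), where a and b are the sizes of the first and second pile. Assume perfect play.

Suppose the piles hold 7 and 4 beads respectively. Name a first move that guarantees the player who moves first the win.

Classify positions by backward induction: terminal positions (no move available) are L. From any other position, the mover wins iff some move reaches an L.
No move ever increases a pile, so every position that can arise here has a ≤ 7 and b ≤ 4; it is enough to label the cells with 0 ≤ a ≤ 7 and 0 ≤ b ≤ 4.
Every move lowers a or b (never raises either), so fill the grid row by row in increasing a, and left to right within a row: each cell's successors are then already labelled.
      b=0  b=1  b=2  b=3  b=4
a=0:    L    L    W    W    W
a=1:    L    W    W    W    W
a=2:    W    W    L    L    W
a=3:    W    L    L    W    W
a=4:    W    W    W    W    L
a=5:    W    W    W    L    L
a=6:    L    L    W    W    W
a=7:    L    W    W    W    W
Cells with no legal move (terminal, hence L): (0,0), (0,1), (1,0).
The remaining L cells, each justified by listing all of its moves:
(2,2): L (options (0,2)(W), (2,0)(W), (1,1)(W) are all W)
(2,3): L (options (0,3)(W), (2,1)(W), (2,0)(W), (1,2)(W) are all W)
(3,1): L (options (1,1)(W), (2,0)(W) are all W)
(3,2): L (options (1,2)(W), (3,0)(W), (2,1)(W) are all W)
(4,4): L (options (2,4)(W), (0,4)(W), (4,2)(W), (4,1)(W), (4,0)(W), (3,3)(W) are all W)
(5,3): L (options (3,3)(W), (1,3)(W), (5,1)(W), (5,0)(W), (4,2)(W) are all W)
(5,4): L (options (3,4)(W), (1,4)(W), (5,2)(W), (5,1)(W), (5,0)(W), (4,3)(W) are all W)
(6,0): L (options (4,0)(W), (2,0)(W) are all W)
(6,1): L (options (4,1)(W), (2,1)(W), (5,0)(W) are all W)
(7,0): L (options (5,0)(W), (3,0)(W) are all W)
Every other cell has at least one move into one of the L cells above, so it is W.
From (7,4), the L positions reachable in one move are: (5,4), (7,0). Any move reaching one of these is winning.

Move to (5,4).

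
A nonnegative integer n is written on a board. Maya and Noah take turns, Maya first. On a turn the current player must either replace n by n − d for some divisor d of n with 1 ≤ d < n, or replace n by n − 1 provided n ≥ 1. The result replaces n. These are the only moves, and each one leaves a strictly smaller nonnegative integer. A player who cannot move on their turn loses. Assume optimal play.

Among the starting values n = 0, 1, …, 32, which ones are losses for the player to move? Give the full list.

Compute win/loss labels from the base case upward. A position with no move is L. Any other position is W if it can reach an L in one move, else L.
n=0: no move → L
n=1: W (go to 0, an L position)
n=2: L (sole option 1(W) is W)
n=3: W (go to 2, an L position)
n=4: W (go to 2, an L position)
n=5: L (sole option 4(W) is W)
n=6: W (go to 5, an L position)
n=7: L (sole option 6(W) is W)
n=8: W (go to 7, an L position)
n=9: L (options 6(W), 8(W) are all W)
n=10: W (go to 5, an L position)
n=11: L (sole option 10(W) is W)
n=12: W (go to 9, an L position)
n=13: L (sole option 12(W) is W)
n=14: W (go to 7, an L position)
n=15: L (options 10(W), 12(W), 14(W) are all W)
n=16: W (go to 15, an L position)
n=17: L (sole option 16(W) is W)
n=18: W (go to 9, an L position)
n=19: L (sole option 18(W) is W)
n=20: W (go to 15, an L position)
n=21: L (options 14(W), 18(W), 20(W) are all W)
n=22: W (go to 11, an L position)
n=23: L (sole option 22(W) is W)
n=24: W (go to 21, an L position)
n=25: L (options 20(W), 24(W) are all W)
n=26: W (go to 13, an L position)
n=27: L (options 18(W), 24(W), 26(W) are all W)
n=28: W (go to 21, an L position)
n=29: L (sole option 28(W) is W)
n=30: W (go to 15, an L position)
n=31: L (sole option 30(W) is W)
n=32: W (go to 31, an L position)
Reading off the rows marked L gives the requested list; there are 16 such values of n.

0, 2, 5, 7, 9, 11, 13, 15, 17, 19, 21, 23, 25, 27, 29, 31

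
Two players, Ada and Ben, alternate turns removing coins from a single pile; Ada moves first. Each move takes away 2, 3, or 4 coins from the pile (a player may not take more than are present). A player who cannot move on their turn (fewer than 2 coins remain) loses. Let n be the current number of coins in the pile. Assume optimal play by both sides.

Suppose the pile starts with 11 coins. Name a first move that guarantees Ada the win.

Remove 4, leaving 7.

Build the W/L table. Terminal = L. A non-terminal position is W if it has a move to some L; otherwise it is L.
n=0: no move → L
n=1: no move → L
n=2: can move to 0, which is L ⇒ W
n=3: can move to 1, which is L ⇒ W
n=4: can move to 1, which is L ⇒ W
n=5: can move to 1, which is L ⇒ W
n=6: moves to 4(W), 3(W), 2(W); every one is W ⇒ L
n=7: moves to 5(W), 4(W), 3(W); every one is W ⇒ L
n=8: can move to 6, which is L ⇒ W
n=9: can move to 7, which is L ⇒ W
n=10: can move to 7, which is L ⇒ W
n=11: can move to 7, which is L ⇒ W
From 11, the L positions reachable in one move are: 7.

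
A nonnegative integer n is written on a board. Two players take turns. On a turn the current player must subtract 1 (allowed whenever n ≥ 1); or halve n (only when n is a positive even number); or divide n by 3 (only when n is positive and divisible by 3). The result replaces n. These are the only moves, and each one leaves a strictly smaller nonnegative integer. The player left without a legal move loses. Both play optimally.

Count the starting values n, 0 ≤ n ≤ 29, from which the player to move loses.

12

Use the standard recursion: the mover loses at a terminal position; elsewhere, the mover wins exactly when some move hands the opponent an L position.
n=0: no move → L
n=1: →0(L), so W
n=2: →1(W) only, which is W, so L
n=3: →2(L), so W
n=4: →2(L), so W
n=5: →4(W) only, which is W, so L
n=6: →2(L), so W
n=7: →6(W) only, which is W, so L
n=8: →7(L), so W
n=9: →3(W), 8(W) — all W, so L
n=10: →5(L), so W
n=11: →10(W) only, which is W, so L
n=12: →11(L), so W
n=13: →12(W) only, which is W, so L
n=14: →7(L), so W
n=15: →5(L), so W
n=16: →8(W), 15(W) — all W, so L
n=17: →16(L), so W
n=18: →9(L), so W
n=19: →18(W) only, which is W, so L
n=20: →19(L), so W
n=21: →7(L), so W
n=22: →11(L), so W
n=23: →22(W) only, which is W, so L
n=24: →23(L), so W
n=25: →24(W) only, which is W, so L
n=26: →13(L), so W
n=27: →9(L), so W
n=28: →14(W), 27(W) — all W, so L
n=29: →28(L), so W
L entries with 0 ≤ n ≤ 29: n = 0, 2, 5, 7, 9, 11, 13, 16, 19, 23, 25, 28; that makes 12.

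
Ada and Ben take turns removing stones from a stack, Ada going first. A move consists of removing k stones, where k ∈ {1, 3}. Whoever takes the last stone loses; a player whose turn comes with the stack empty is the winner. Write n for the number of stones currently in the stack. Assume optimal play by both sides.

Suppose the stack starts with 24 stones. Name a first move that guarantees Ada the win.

Work bottom-up. With no move the player to move wins. Otherwise the position is W if at least one move leads to an L position for the opponent, and L if every move leads to a W.
n=0: no move; the opponent has just taken the last stone and therefore loses → W
n=1: the only move is to 0(W), a W ⇒ L
n=2: can move to 1, which is L ⇒ W
n=3: moves to 2(W), 0(W); every one is W ⇒ L
n=4: can move to 3, which is L ⇒ W
n=5: moves to 4(W), 2(W); every one is W ⇒ L
n=6: can move to 5, which is L ⇒ W
n=7: moves to 6(W), 4(W); every one is W ⇒ L
n=8: can move to 7, which is L ⇒ W
n=9: moves to 8(W), 6(W); every one is W ⇒ L
n=10: can move to 9, which is L ⇒ W
n=11: moves to 10(W), 8(W); every one is W ⇒ L
n=12: can move to 11, which is L ⇒ W
n=13: moves to 12(W), 10(W); every one is W ⇒ L
n=14: can move to 13, which is L ⇒ W
n=15: moves to 14(W), 12(W); every one is W ⇒ L
n=16: can move to 15, which is L ⇒ W
n=17: moves to 16(W), 14(W); every one is W ⇒ L
n=18: can move to 17, which is L ⇒ W
n=19: moves to 18(W), 16(W); every one is W ⇒ L
n=20: can move to 19, which is L ⇒ W
n=21: moves to 20(W), 18(W); every one is W ⇒ L
n=22: can move to 21, which is L ⇒ W
n=23: moves to 22(W), 20(W); every one is W ⇒ L
n=24: can move to 23, which is L ⇒ W
From 24, the L positions reachable in one move are: 23, 21. Any move reaching one of these is winning.

Remove 1, leaving 23.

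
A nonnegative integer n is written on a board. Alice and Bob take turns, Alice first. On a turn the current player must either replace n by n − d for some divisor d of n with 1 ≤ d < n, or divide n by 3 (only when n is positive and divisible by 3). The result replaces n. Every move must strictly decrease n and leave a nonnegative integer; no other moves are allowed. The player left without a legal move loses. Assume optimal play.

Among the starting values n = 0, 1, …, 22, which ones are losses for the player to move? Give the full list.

0, 1, 4, 7, 9, 11, 13, 15, 17, 19

Positions with no move are L. A position that does have a move is losing for the player to move precisely when every available move leads to a winning position for the opponent. Fill in the labels:
n=0: no move → L
n=1: no move → L
n=2: reaches L-position 1 → W
n=3: reaches L-position 1 → W
n=4: only reaches 2(W), 3(W), all W → L
n=5: reaches L-position 4 → W
n=6: reaches L-position 4 → W
n=7: only reaches 6(W), which is W → L
n=8: reaches L-position 4 → W
n=9: only reaches 3(W), 6(W), 8(W), all W → L
n=10: reaches L-position 9 → W
n=11: only reaches 10(W), which is W → L
n=12: reaches L-position 4 → W
n=13: only reaches 12(W), which is W → L
n=14: reaches L-position 7 → W
n=15: only reaches 5(W), 10(W), 12(W), 14(W), all W → L
n=16: reaches L-position 15 → W
n=17: only reaches 16(W), which is W → L
n=18: reaches L-position 9 → W
n=19: only reaches 18(W), which is W → L
n=20: reaches L-position 15 → W
n=21: reaches L-position 7 → W
n=22: reaches L-position 11 → W
Reading off the rows marked L gives the requested list; there are 10 such values of n.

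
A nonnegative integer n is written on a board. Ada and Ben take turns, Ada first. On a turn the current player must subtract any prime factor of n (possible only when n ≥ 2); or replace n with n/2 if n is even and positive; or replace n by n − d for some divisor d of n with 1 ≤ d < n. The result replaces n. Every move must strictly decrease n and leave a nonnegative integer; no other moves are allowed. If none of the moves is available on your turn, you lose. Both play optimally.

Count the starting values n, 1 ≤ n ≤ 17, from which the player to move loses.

4

Use the standard recursion: the mover loses at a terminal position; elsewhere, the mover wins exactly when some move hands the opponent an L position.
n=0: no move → L
n=1: no move → L
n=2: →0(L), so W
n=3: →0(L), so W
n=4: →2(W), 3(W) — all W, so L
n=5: →0(L), so W
n=6: →4(L), so W
n=7: →0(L), so W
n=8: →4(L), so W
n=9: →6(W), 8(W) — all W, so L
n=10: →9(L), so W
n=11: →0(L), so W
n=12: →9(L), so W
n=13: →0(L), so W
n=14: →7(W), 12(W), 13(W) — all W, so L
n=15: →14(L), so W
n=16: →14(L), so W
n=17: →0(L), so W
L entries with 1 ≤ n ≤ 17 (n=0 is outside the asked range and is not counted): n = 1, 4, 9, 14; that makes 4.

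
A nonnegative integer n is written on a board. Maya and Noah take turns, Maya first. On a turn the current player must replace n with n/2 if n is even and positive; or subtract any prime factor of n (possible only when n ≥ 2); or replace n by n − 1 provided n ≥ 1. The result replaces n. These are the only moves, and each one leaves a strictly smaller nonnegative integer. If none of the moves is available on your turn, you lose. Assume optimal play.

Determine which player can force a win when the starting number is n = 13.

Work bottom-up. With no move the player to move loses. Otherwise the position is W if at least one move leads to an L position for the opponent, and L if every move leads to a W.
n=0: no move → L
n=1: →0(L), so W
n=2: →0(L), so W
n=3: →0(L), so W
n=4: →2(W), 3(W) — all W, so L
n=5: →0(L), so W
n=6: →4(L), so W
n=7: →0(L), so W
n=8: →4(L), so W
n=9: →6(W), 8(W) — all W, so L
n=10: →9(L), so W
n=11: →0(L), so W
n=12: →9(L), so W
n=13: →0(L), so W
From 13 Maya can move to 0, reaching an L position.

Maya wins.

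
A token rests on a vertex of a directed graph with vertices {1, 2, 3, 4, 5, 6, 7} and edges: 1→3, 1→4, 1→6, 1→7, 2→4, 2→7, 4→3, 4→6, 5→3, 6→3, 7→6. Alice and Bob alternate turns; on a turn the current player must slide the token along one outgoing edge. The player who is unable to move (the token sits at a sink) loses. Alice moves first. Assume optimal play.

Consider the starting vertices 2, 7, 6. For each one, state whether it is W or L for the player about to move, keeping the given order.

2: W, 7: L, 6: W

Label each position W (a win for the player to move) or L (a loss). A position with no legal move is L; any other position is W exactly when some move reaches an L, and L when every move reaches a W.
Every edge goes from a vertex to one that appears earlier in the order 3, 5, 6, 7, 4, 2, 1, so processing vertices in that order labels each vertex after all of its successors.
3: no outgoing edge → L
5: can move to 3, which is L ⇒ W
6: can move to 3, which is L ⇒ W
7: the only move is to 6(W), a W ⇒ L
4: can move to 3, which is L ⇒ W
2: can move to 7, which is L ⇒ W
1: can move to 7, which is L ⇒ W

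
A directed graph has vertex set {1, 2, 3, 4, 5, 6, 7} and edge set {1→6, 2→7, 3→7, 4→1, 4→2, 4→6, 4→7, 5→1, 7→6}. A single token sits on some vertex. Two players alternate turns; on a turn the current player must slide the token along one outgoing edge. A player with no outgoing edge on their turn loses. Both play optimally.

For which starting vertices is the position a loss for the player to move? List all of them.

Positions with no move are L. A position that does have a move is losing for the player to move precisely when every available move leads to a winning position for the opponent. Fill in the labels:
Every edge goes from a vertex to one that appears earlier in the order 6, 1, 7, 3, 5, 2, 4, so processing vertices in that order labels each vertex after all of its successors.
6: no outgoing edge → L
1: →6(L), so W
7: →6(L), so W
3: →7(W) only, which is W, so L
5: →1(W) only, which is W, so L
2: →7(W) only, which is W, so L
4: →2(L), so W
Reading off the rows marked L gives the requested list; there are 4 such vertices.

2, 3, 5, 6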